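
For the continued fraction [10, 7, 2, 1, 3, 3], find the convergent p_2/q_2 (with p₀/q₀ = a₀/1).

Using pₖ = aₖpₖ₋₁ + pₖ₋₂, qₖ = aₖqₖ₋₁ + qₖ₋₂ (with p₋₁=1, p₋₂=0, q₋₁=0, q₋₂=1):
  k=0: a=10, p=10, q=1
  k=1: a=7, p=71, q=7
  k=2: a=2, p=152, q=15

152/15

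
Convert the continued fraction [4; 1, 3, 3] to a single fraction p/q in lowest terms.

Fold from the inside: start with 3/1.
  3 + 1/3 = 10/3
  1 + 3/10 = 13/10
  4 + 10/13 = 62/13

62/13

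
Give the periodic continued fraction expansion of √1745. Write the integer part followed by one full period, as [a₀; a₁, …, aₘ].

[41; 1, 3, 2, 2, 3, 1, 82]

a₀ = ⌊√1745⌋ = 41.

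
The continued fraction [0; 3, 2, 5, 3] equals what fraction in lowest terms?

Fold from the inside: start with 3/1.
  5 + 1/3 = 16/3
  2 + 3/16 = 35/16
  3 + 16/35 = 121/35
  0 + 35/121 = 35/121

35/121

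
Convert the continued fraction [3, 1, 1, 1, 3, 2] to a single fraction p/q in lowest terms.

91/25

Using pₖ = aₖpₖ₋₁ + pₖ₋₂ and qₖ = aₖqₖ₋₁ + qₖ₋₂:
  k=0: a=3, p=3, q=1
  k=1: a=1, p=4, q=1
  k=2: a=1, p=7, q=2
  k=3: a=1, p=11, q=3
  k=4: a=3, p=40, q=11
  k=5: a=2, p=91, q=25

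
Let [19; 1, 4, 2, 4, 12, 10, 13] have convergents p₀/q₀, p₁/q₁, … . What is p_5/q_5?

Using pₖ = aₖpₖ₋₁ + pₖ₋₂, qₖ = aₖqₖ₋₁ + qₖ₋₂ (with p₋₁=1, p₋₂=0, q₋₁=0, q₋₂=1):
  k=0: a=19, p=19, q=1
  k=1: a=1, p=20, q=1
  k=2: a=4, p=99, q=5
  k=3: a=2, p=218, q=11
  k=4: a=4, p=971, q=49
  k=5: a=12, p=11870, q=599

11870/599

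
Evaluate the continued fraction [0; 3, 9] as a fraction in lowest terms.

Using pₖ = aₖpₖ₋₁ + pₖ₋₂ and qₖ = aₖqₖ₋₁ + qₖ₋₂:
  k=0: a=0, p=0, q=1
  k=1: a=3, p=1, q=3
  k=2: a=9, p=9, q=28

9/28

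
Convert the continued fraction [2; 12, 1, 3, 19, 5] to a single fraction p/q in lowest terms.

Fold from the inside: start with 5/1.
  19 + 1/5 = 96/5
  3 + 5/96 = 293/96
  1 + 96/293 = 389/293
  12 + 293/389 = 4961/389
  2 + 389/4961 = 10311/4961

10311/4961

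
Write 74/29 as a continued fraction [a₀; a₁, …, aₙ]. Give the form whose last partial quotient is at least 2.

[2; 1, 1, 4, 3]

74 = 2×29 + 16
29 = 1×16 + 13
16 = 1×13 + 3
13 = 4×3 + 1
3 = 3×1 + 0  (stop)
So 74/29 = [2; 1, 1, 4, 3].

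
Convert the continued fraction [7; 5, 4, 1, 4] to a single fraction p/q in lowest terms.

899/125

Using pₖ = aₖpₖ₋₁ + pₖ₋₂ and qₖ = aₖqₖ₋₁ + qₖ₋₂:
  k=0: a=7, p=7, q=1
  k=1: a=5, p=36, q=5
  k=2: a=4, p=151, q=21
  k=3: a=1, p=187, q=26
  k=4: a=4, p=899, q=125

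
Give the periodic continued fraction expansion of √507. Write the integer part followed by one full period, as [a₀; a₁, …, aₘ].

[22; 1, 1, 14, 1, 1, 44]

a₀ = ⌊√507⌋ = 22.
With m₀=0, d₀=1 and mₖ₊₁ = dₖaₖ − mₖ, dₖ₊₁ = (n − mₖ₊₁²)/dₖ, aₖ₊₁ = ⌊(a₀+mₖ₊₁)/dₖ₊₁⌋:
  k=1: m=22, d=23, a=1
  k=2: m=1, d=22, a=1
  k=3: m=21, d=3, a=14
  k=4: m=21, d=22, a=1
  k=5: m=1, d=23, a=1
  k=6: m=22, d=1, a=44
d=1 and a=2a₀=44 at k=6, so the next step gives (m, d) = (22, 23) again — its k=1 value — and the period has length 6.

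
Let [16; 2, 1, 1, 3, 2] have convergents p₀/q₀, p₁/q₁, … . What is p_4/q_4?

295/18

Using pₖ = aₖpₖ₋₁ + pₖ₋₂, qₖ = aₖqₖ₋₁ + qₖ₋₂ (with p₋₁=1, p₋₂=0, q₋₁=0, q₋₂=1):
  k=0: a=16, p=16, q=1
  k=1: a=2, p=33, q=2
  k=2: a=1, p=49, q=3
  k=3: a=1, p=82, q=5
  k=4: a=3, p=295, q=18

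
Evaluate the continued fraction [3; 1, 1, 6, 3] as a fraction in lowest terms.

145/41

Using pₖ = aₖpₖ₋₁ + pₖ₋₂ and qₖ = aₖqₖ₋₁ + qₖ₋₂:
  k=0: a=3, p=3, q=1
  k=1: a=1, p=4, q=1
  k=2: a=1, p=7, q=2
  k=3: a=6, p=46, q=13
  k=4: a=3, p=145, q=41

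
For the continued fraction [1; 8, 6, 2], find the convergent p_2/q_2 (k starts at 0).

55/49

Using pₖ = aₖpₖ₋₁ + pₖ₋₂, qₖ = aₖqₖ₋₁ + qₖ₋₂ (with p₋₁=1, p₋₂=0, q₋₁=0, q₋₂=1):
  k=0: a=1, p=1, q=1
  k=1: a=8, p=9, q=8
  k=2: a=6, p=55, q=49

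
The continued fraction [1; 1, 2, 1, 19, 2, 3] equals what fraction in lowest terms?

987/565

Fold from the inside: start with 3/1.
  2 + 1/3 = 7/3
  19 + 3/7 = 136/7
  1 + 7/136 = 143/136
  2 + 136/143 = 422/143
  1 + 143/422 = 565/422
  1 + 422/565 = 987/565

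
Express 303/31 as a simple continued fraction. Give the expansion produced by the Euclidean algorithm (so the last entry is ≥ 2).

303 = 9×31 + 24
31 = 1×24 + 7
24 = 3×7 + 3
7 = 2×3 + 1
3 = 3×1 + 0  (stop)
So 303/31 = [9; 1, 3, 2, 3].

[9; 1, 3, 2, 3]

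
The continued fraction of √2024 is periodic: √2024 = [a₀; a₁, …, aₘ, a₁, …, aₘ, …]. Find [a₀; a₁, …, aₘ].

a₀ = ⌊√2024⌋ = 44.
With m₀=0, d₀=1 and mₖ₊₁ = dₖaₖ − mₖ, dₖ₊₁ = (n − mₖ₊₁²)/dₖ, aₖ₊₁ = ⌊(a₀+mₖ₊₁)/dₖ₊₁⌋:
  k=1: m=44, d=88, a=1
  k=2: m=44, d=1, a=88
d=1 and a=2a₀=88 at k=2, so the next step gives (m, d) = (44, 88) again — its k=1 value — and the period has length 2.

[44; 1, 88]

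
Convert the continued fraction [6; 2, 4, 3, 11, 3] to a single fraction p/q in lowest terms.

6532/1013

Fold from the inside: start with 3/1.
  11 + 1/3 = 34/3
  3 + 3/34 = 105/34
  4 + 34/105 = 454/105
  2 + 105/454 = 1013/454
  6 + 454/1013 = 6532/1013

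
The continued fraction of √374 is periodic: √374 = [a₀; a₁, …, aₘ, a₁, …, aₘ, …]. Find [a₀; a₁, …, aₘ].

a₀ = ⌊√374⌋ = 19.

[19; 2, 1, 18, 1, 2, 38]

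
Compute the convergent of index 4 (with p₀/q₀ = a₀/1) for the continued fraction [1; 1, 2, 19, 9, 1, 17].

878/525

Using pₖ = aₖpₖ₋₁ + pₖ₋₂, qₖ = aₖqₖ₋₁ + qₖ₋₂ (with p₋₁=1, p₋₂=0, q₋₁=0, q₋₂=1):
  k=0: a=1, p=1, q=1
  k=1: a=1, p=2, q=1
  k=2: a=2, p=5, q=3
  k=3: a=19, p=97, q=58
  k=4: a=9, p=878, q=525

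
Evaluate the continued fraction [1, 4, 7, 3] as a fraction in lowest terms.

113/91

Fold from the inside: start with 3/1.
  7 + 1/3 = 22/3
  4 + 3/22 = 91/22
  1 + 22/91 = 113/91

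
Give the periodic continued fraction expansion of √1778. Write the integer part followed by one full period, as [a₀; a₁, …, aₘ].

a₀ = ⌊√1778⌋ = 42.
With m₀=0, d₀=1 and mₖ₊₁ = dₖaₖ − mₖ, dₖ₊₁ = (n − mₖ₊₁²)/dₖ, aₖ₊₁ = ⌊(a₀+mₖ₊₁)/dₖ₊₁⌋:
  k=1: m=42, d=14, a=6
  k=2: m=42, d=1, a=84
d=1 and a=2a₀=84 at k=2, so the next step gives (m, d) = (42, 14) again — its k=1 value — and the period has length 2.

[42; 6, 84]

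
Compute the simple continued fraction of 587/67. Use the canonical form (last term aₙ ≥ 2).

587 = 8×67 + 51
67 = 1×51 + 16
51 = 3×16 + 3
16 = 5×3 + 1
3 = 3×1 + 0  (stop)
So 587/67 = [8; 1, 3, 5, 3].

[8; 1, 3, 5, 3]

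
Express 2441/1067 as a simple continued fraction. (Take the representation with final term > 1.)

[2; 3, 2, 9, 1, 2, 1, 3]

2441 = 2*1067 + 307
1067 = 3*307 + 146
307 = 2*146 + 15
146 = 9*15 + 11
15 = 1*11 + 4
11 = 2*4 + 3
4 = 1*3 + 1
3 = 3*1 + 0  (stop)
So 2441/1067 = [2; 3, 2, 9, 1, 2, 1, 3].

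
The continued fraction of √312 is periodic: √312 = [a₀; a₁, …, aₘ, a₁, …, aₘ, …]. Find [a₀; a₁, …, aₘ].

[17; 1, 1, 1, 34]

a₀ = ⌊√312⌋ = 17.
With m₀=0, d₀=1 and mₖ₊₁ = dₖaₖ − mₖ, dₖ₊₁ = (n − mₖ₊₁²)/dₖ, aₖ₊₁ = ⌊(a₀+mₖ₊₁)/dₖ₊₁⌋:
  k=1: m=17, d=23, a=1
  k=2: m=6, d=12, a=1
  k=3: m=6, d=23, a=1
  k=4: m=17, d=1, a=34
d=1 and a=2a₀=34 at k=4, so the next step gives (m, d) = (17, 23) again — its k=1 value — and the period has length 4.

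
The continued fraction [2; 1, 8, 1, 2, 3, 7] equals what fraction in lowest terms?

Fold from the inside: start with 7/1.
  3 + 1/7 = 22/7
  2 + 7/22 = 51/22
  1 + 22/51 = 73/51
  8 + 51/73 = 635/73
  1 + 73/635 = 708/635
  2 + 635/708 = 2051/708

2051/708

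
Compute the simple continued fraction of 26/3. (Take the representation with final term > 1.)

[8; 1, 2]

26 = 8·3 + 2
3 = 1·2 + 1
2 = 2·1 + 0  (stop)
So 26/3 = [8; 1, 2].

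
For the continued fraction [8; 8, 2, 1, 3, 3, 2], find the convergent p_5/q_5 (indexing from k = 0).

2444/301

Using pₖ = aₖpₖ₋₁ + pₖ₋₂, qₖ = aₖqₖ₋₁ + qₖ₋₂ (with p₋₁=1, p₋₂=0, q₋₁=0, q₋₂=1):
  k=0: a=8, p=8, q=1
  k=1: a=8, p=65, q=8
  k=2: a=2, p=138, q=17
  k=3: a=1, p=203, q=25
  k=4: a=3, p=747, q=92
  k=5: a=3, p=2444, q=301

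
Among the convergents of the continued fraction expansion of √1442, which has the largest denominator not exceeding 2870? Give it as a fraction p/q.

108187/2849

√1442 = [37; 1, 36, 1, 74, …] (period length 4).
Convergents:
  p_0/q_0 = 37/1
  p_1/q_1 = 38/1
  p_2/q_2 = 1405/37
  p_3/q_3 = 1443/38
  p_4/q_4 = 108187/2849
  p_5/q_5 = 109630/2887
q_4 = 2849 ≤ 2870 < 2887 = q_5, so the answer is 108187/2849.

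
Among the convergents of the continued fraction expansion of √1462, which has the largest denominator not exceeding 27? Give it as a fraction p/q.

√1462 = [38; 4, 4, 4, 76, …] (period length 4).
Convergents:
  p_0/q_0 = 38/1
  p_1/q_1 = 153/4
  p_2/q_2 = 650/17
  p_3/q_3 = 2753/72
q_2 = 17 ≤ 27 < 72 = q_3, so the answer is 650/17.

650/17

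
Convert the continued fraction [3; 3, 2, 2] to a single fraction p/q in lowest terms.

56/17

Using pₖ = aₖpₖ₋₁ + pₖ₋₂ and qₖ = aₖqₖ₋₁ + qₖ₋₂:
  k=0: a=3, p=3, q=1
  k=1: a=3, p=10, q=3
  k=2: a=2, p=23, q=7
  k=3: a=2, p=56, q=17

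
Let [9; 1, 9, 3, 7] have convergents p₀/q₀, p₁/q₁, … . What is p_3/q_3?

307/31

Using pₖ = aₖpₖ₋₁ + pₖ₋₂, qₖ = aₖqₖ₋₁ + qₖ₋₂ (with p₋₁=1, p₋₂=0, q₋₁=0, q₋₂=1):
  k=0: a=9, p=9, q=1
  k=1: a=1, p=10, q=1
  k=2: a=9, p=99, q=10
  k=3: a=3, p=307, q=31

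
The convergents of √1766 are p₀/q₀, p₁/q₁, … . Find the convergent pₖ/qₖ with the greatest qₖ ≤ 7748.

√1766 = [42; 42, 84, …] (period length 2).
Convergents:
  p_0/q_0 = 42/1
  p_1/q_1 = 1765/42
  p_2/q_2 = 148302/3529
  p_3/q_3 = 6230449/148260
q_2 = 3529 ≤ 7748 < 148260 = q_3, so the answer is 148302/3529.

148302/3529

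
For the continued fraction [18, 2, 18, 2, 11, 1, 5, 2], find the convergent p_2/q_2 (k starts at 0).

684/37

Using pₖ = aₖpₖ₋₁ + pₖ₋₂, qₖ = aₖqₖ₋₁ + qₖ₋₂ (with p₋₁=1, p₋₂=0, q₋₁=0, q₋₂=1):
  k=0: a=18, p=18, q=1
  k=1: a=2, p=37, q=2
  k=2: a=18, p=684, q=37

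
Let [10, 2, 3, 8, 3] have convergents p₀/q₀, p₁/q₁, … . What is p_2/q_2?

Using pₖ = aₖpₖ₋₁ + pₖ₋₂, qₖ = aₖqₖ₋₁ + qₖ₋₂ (with p₋₁=1, p₋₂=0, q₋₁=0, q₋₂=1):
  k=0: a=10, p=10, q=1
  k=1: a=2, p=21, q=2
  k=2: a=3, p=73, q=7

73/7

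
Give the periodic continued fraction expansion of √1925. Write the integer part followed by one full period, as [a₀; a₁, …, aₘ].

a₀ = ⌊√1925⌋ = 43.
With m₀=0, d₀=1 and mₖ₊₁ = dₖaₖ − mₖ, dₖ₊₁ = (n − mₖ₊₁²)/dₖ, aₖ₊₁ = ⌊(a₀+mₖ₊₁)/dₖ₊₁⌋:
  k=1: m=43, d=76, a=1
  k=2: m=33, d=11, a=6
  k=3: m=33, d=76, a=1
  k=4: m=43, d=1, a=86
d=1 and a=2a₀=86 at k=4, so the next step gives (m, d) = (43, 76) again — its k=1 value — and the period has length 4.

[43; 1, 6, 1, 86]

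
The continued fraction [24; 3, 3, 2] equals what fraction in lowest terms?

Using pₖ = aₖpₖ₋₁ + pₖ₋₂ and qₖ = aₖqₖ₋₁ + qₖ₋₂:
  k=0: a=24, p=24, q=1
  k=1: a=3, p=73, q=3
  k=2: a=3, p=243, q=10
  k=3: a=2, p=559, q=23

559/23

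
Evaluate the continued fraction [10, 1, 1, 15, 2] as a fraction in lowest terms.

673/64

Using pₖ = aₖpₖ₋₁ + pₖ₋₂ and qₖ = aₖqₖ₋₁ + qₖ₋₂:
  k=0: a=10, p=10, q=1
  k=1: a=1, p=11, q=1
  k=2: a=1, p=21, q=2
  k=3: a=15, p=326, q=31
  k=4: a=2, p=673, q=64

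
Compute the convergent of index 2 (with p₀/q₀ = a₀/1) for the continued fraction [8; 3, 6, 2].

Using pₖ = aₖpₖ₋₁ + pₖ₋₂, qₖ = aₖqₖ₋₁ + qₖ₋₂ (with p₋₁=1, p₋₂=0, q₋₁=0, q₋₂=1):
  k=0: a=8, p=8, q=1
  k=1: a=3, p=25, q=3
  k=2: a=6, p=158, q=19

158/19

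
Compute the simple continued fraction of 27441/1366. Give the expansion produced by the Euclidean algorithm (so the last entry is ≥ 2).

[20; 11, 3, 2, 5, 3]

27441 = 20*1366 + 121
1366 = 11*121 + 35
121 = 3*35 + 16
35 = 2*16 + 3
16 = 5*3 + 1
3 = 3*1 + 0  (stop)
So 27441/1366 = [20; 11, 3, 2, 5, 3].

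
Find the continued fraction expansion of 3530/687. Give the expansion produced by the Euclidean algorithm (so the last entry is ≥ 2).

[5; 7, 4, 3, 7]

3530 = 5×687 + 95
687 = 7×95 + 22
95 = 4×22 + 7
22 = 3×7 + 1
7 = 7×1 + 0  (stop)
So 3530/687 = [5; 7, 4, 3, 7].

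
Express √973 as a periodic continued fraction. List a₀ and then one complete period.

[31; 5, 5, 2, 8, 2, 5, 5, 62]

a₀ = ⌊√973⌋ = 31.
With m₀=0, d₀=1 and mₖ₊₁ = dₖaₖ − mₖ, dₖ₊₁ = (n − mₖ₊₁²)/dₖ, aₖ₊₁ = ⌊(a₀+mₖ₊₁)/dₖ₊₁⌋:
  k=1: m=31, d=12, a=5
  k=2: m=29, d=11, a=5
  k=3: m=26, d=27, a=2
  k=4: m=28, d=7, a=8
  k=5: m=28, d=27, a=2
  k=6: m=26, d=11, a=5
  k=7: m=29, d=12, a=5
  k=8: m=31, d=1, a=62
d=1 and a=2a₀=62 at k=8, so the next step gives (m, d) = (31, 12) again — its k=1 value — and the period has length 8.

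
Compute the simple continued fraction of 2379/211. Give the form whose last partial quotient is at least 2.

2379 = 11×211 + 58
211 = 3×58 + 37
58 = 1×37 + 21
37 = 1×21 + 16
21 = 1×16 + 5
16 = 3×5 + 1
5 = 5×1 + 0  (stop)
So 2379/211 = [11; 3, 1, 1, 1, 3, 5].

[11; 3, 1, 1, 1, 3, 5]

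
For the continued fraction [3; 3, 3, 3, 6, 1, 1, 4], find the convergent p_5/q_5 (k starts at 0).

796/241

Using pₖ = aₖpₖ₋₁ + pₖ₋₂, qₖ = aₖqₖ₋₁ + qₖ₋₂ (with p₋₁=1, p₋₂=0, q₋₁=0, q₋₂=1):
  k=0: a=3, p=3, q=1
  k=1: a=3, p=10, q=3
  k=2: a=3, p=33, q=10
  k=3: a=3, p=109, q=33
  k=4: a=6, p=687, q=208
  k=5: a=1, p=796, q=241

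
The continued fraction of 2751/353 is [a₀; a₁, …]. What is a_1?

1

2751 = 7·353 + 280   →  a_0 = 7
353 = 1·280 + 73   →  a_1 = 1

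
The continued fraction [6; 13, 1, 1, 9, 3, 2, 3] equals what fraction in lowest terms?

38612/6357

Fold from the inside: start with 3/1.
  2 + 1/3 = 7/3
  3 + 3/7 = 24/7
  9 + 7/24 = 223/24
  1 + 24/223 = 247/223
  1 + 223/247 = 470/247
  13 + 247/470 = 6357/470
  6 + 470/6357 = 38612/6357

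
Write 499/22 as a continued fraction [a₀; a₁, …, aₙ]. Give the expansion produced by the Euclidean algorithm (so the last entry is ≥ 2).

499 = 22×22 + 15
22 = 1×15 + 7
15 = 2×7 + 1
7 = 7×1 + 0  (stop)
So 499/22 = [22; 1, 2, 7].

[22; 1, 2, 7]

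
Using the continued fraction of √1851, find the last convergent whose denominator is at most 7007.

159143/3699

√1851 = [43; 43, 86, …] (period length 2).
Convergents:
  p_0/q_0 = 43/1
  p_1/q_1 = 1850/43
  p_2/q_2 = 159143/3699
  p_3/q_3 = 6844999/159100
q_2 = 3699 ≤ 7007 < 159100 = q_3, so the answer is 159143/3699.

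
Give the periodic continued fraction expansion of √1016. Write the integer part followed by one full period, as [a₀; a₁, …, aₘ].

a₀ = ⌊√1016⌋ = 31.
With m₀=0, d₀=1 and mₖ₊₁ = dₖaₖ − mₖ, dₖ₊₁ = (n − mₖ₊₁²)/dₖ, aₖ₊₁ = ⌊(a₀+mₖ₊₁)/dₖ₊₁⌋:
  k=1: m=31, d=55, a=1
  k=2: m=24, d=8, a=6
  k=3: m=24, d=55, a=1
  k=4: m=31, d=1, a=62
d=1 and a=2a₀=62 at k=4, so the next step gives (m, d) = (31, 55) again — its k=1 value — and the period has length 4.

[31; 1, 6, 1, 62]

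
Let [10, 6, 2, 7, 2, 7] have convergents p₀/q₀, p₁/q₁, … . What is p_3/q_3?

985/97

Using pₖ = aₖpₖ₋₁ + pₖ₋₂, qₖ = aₖqₖ₋₁ + qₖ₋₂ (with p₋₁=1, p₋₂=0, q₋₁=0, q₋₂=1):
  k=0: a=10, p=10, q=1
  k=1: a=6, p=61, q=6
  k=2: a=2, p=132, q=13
  k=3: a=7, p=985, q=97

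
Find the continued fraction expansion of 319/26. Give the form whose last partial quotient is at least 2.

[12; 3, 1, 2, 2]

319 = 12×26 + 7
26 = 3×7 + 5
7 = 1×5 + 2
5 = 2×2 + 1
2 = 2×1 + 0  (stop)
So 319/26 = [12; 3, 1, 2, 2].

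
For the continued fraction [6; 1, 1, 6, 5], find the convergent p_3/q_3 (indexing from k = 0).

85/13

Using pₖ = aₖpₖ₋₁ + pₖ₋₂, qₖ = aₖqₖ₋₁ + qₖ₋₂ (with p₋₁=1, p₋₂=0, q₋₁=0, q₋₂=1):
  k=0: a=6, p=6, q=1
  k=1: a=1, p=7, q=1
  k=2: a=1, p=13, q=2
  k=3: a=6, p=85, q=13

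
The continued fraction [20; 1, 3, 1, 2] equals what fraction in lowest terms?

Fold from the inside: start with 2/1.
  1 + 1/2 = 3/2
  3 + 2/3 = 11/3
  1 + 3/11 = 14/11
  20 + 11/14 = 291/14

291/14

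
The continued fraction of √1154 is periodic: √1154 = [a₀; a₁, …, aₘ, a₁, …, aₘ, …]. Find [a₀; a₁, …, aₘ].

[33; 1, 32, 1, 66]

a₀ = ⌊√1154⌋ = 33.
With m₀=0, d₀=1 and mₖ₊₁ = dₖaₖ − mₖ, dₖ₊₁ = (n − mₖ₊₁²)/dₖ, aₖ₊₁ = ⌊(a₀+mₖ₊₁)/dₖ₊₁⌋:
  k=1: m=33, d=65, a=1
  k=2: m=32, d=2, a=32
  k=3: m=32, d=65, a=1
  k=4: m=33, d=1, a=66
d=1 and a=2a₀=66 at k=4, so the next step gives (m, d) = (33, 65) again — its k=1 value — and the period has length 4.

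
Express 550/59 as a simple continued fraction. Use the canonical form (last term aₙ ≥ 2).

[9; 3, 9, 2]

550 = 9·59 + 19
59 = 3·19 + 2
19 = 9·2 + 1
2 = 2·1 + 0  (stop)
So 550/59 = [9; 3, 9, 2].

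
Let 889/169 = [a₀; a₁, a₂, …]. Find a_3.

889 = 5·169 + 44   →  a_0 = 5
169 = 3·44 + 37   →  a_1 = 3
44 = 1·37 + 7   →  a_2 = 1
37 = 5·7 + 2   →  a_3 = 5

5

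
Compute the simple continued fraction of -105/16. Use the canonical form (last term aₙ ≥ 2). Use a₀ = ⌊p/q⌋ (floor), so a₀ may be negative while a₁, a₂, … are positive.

-105 = -7*16 + 7
16 = 2*7 + 2
7 = 3*2 + 1
2 = 2*1 + 0  (stop)
So -105/16 = [-7; 2, 3, 2].

[-7; 2, 3, 2]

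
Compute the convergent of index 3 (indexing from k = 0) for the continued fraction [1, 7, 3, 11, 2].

283/249

Using pₖ = aₖpₖ₋₁ + pₖ₋₂, qₖ = aₖqₖ₋₁ + qₖ₋₂ (with p₋₁=1, p₋₂=0, q₋₁=0, q₋₂=1):
  k=0: a=1, p=1, q=1
  k=1: a=7, p=8, q=7
  k=2: a=3, p=25, q=22
  k=3: a=11, p=283, q=249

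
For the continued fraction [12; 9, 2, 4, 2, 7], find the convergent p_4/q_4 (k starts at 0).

2288/189

Using pₖ = aₖpₖ₋₁ + pₖ₋₂, qₖ = aₖqₖ₋₁ + qₖ₋₂ (with p₋₁=1, p₋₂=0, q₋₁=0, q₋₂=1):
  k=0: a=12, p=12, q=1
  k=1: a=9, p=109, q=9
  k=2: a=2, p=230, q=19
  k=3: a=4, p=1029, q=85
  k=4: a=2, p=2288, q=189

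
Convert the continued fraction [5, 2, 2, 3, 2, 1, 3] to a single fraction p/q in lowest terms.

Using pₖ = aₖpₖ₋₁ + pₖ₋₂ and qₖ = aₖqₖ₋₁ + qₖ₋₂:
  k=0: a=5, p=5, q=1
  k=1: a=2, p=11, q=2
  k=2: a=2, p=27, q=5
  k=3: a=3, p=92, q=17
  k=4: a=2, p=211, q=39
  k=5: a=1, p=303, q=56
  k=6: a=3, p=1120, q=207

1120/207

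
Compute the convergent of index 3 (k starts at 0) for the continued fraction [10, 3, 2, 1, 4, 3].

Using pₖ = aₖpₖ₋₁ + pₖ₋₂, qₖ = aₖqₖ₋₁ + qₖ₋₂ (with p₋₁=1, p₋₂=0, q₋₁=0, q₋₂=1):
  k=0: a=10, p=10, q=1
  k=1: a=3, p=31, q=3
  k=2: a=2, p=72, q=7
  k=3: a=1, p=103, q=10

103/10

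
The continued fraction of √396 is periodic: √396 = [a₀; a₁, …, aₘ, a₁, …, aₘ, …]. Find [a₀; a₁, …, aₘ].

[19; 1, 8, 1, 38]

a₀ = ⌊√396⌋ = 19.
With m₀=0, d₀=1 and mₖ₊₁ = dₖaₖ − mₖ, dₖ₊₁ = (n − mₖ₊₁²)/dₖ, aₖ₊₁ = ⌊(a₀+mₖ₊₁)/dₖ₊₁⌋:
  k=1: m=19, d=35, a=1
  k=2: m=16, d=4, a=8
  k=3: m=16, d=35, a=1
  k=4: m=19, d=1, a=38
d=1 and a=2a₀=38 at k=4, so the next step gives (m, d) = (19, 35) again — its k=1 value — and the period has length 4.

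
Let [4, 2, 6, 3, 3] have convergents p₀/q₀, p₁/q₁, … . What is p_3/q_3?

Using pₖ = aₖpₖ₋₁ + pₖ₋₂, qₖ = aₖqₖ₋₁ + qₖ₋₂ (with p₋₁=1, p₋₂=0, q₋₁=0, q₋₂=1):
  k=0: a=4, p=4, q=1
  k=1: a=2, p=9, q=2
  k=2: a=6, p=58, q=13
  k=3: a=3, p=183, q=41

183/41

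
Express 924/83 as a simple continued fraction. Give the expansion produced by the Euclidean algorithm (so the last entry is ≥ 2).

[11; 7, 1, 1, 5]

924 = 11*83 + 11
83 = 7*11 + 6
11 = 1*6 + 5
6 = 1*5 + 1
5 = 5*1 + 0  (stop)
So 924/83 = [11; 7, 1, 1, 5].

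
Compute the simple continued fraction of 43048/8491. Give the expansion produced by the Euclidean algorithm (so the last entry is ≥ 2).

[5; 14, 3, 7, 3, 1, 2, 2]

43048 = 5*8491 + 593
8491 = 14*593 + 189
593 = 3*189 + 26
189 = 7*26 + 7
26 = 3*7 + 5
7 = 1*5 + 2
5 = 2*2 + 1
2 = 2*1 + 0  (stop)
So 43048/8491 = [5; 14, 3, 7, 3, 1, 2, 2].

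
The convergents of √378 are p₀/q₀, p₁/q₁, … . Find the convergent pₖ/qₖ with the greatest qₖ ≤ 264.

√378 = [19; 2, 3, 1, 4, 1, 3, 2, 38, …] (period length 8).
Convergents:
  p_0/q_0 = 19/1
  p_1/q_1 = 39/2
  p_2/q_2 = 136/7
  p_3/q_3 = 175/9
  p_4/q_4 = 836/43
  p_5/q_5 = 1011/52
  p_6/q_6 = 3869/199
  p_7/q_7 = 8749/450
q_6 = 199 ≤ 264 < 450 = q_7, so the answer is 3869/199.

3869/199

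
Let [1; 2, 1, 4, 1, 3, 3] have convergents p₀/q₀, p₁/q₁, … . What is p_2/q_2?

Using pₖ = aₖpₖ₋₁ + pₖ₋₂, qₖ = aₖqₖ₋₁ + qₖ₋₂ (with p₋₁=1, p₋₂=0, q₋₁=0, q₋₂=1):
  k=0: a=1, p=1, q=1
  k=1: a=2, p=3, q=2
  k=2: a=1, p=4, q=3

4/3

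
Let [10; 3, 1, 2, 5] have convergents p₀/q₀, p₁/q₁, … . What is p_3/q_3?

Using pₖ = aₖpₖ₋₁ + pₖ₋₂, qₖ = aₖqₖ₋₁ + qₖ₋₂ (with p₋₁=1, p₋₂=0, q₋₁=0, q₋₂=1):
  k=0: a=10, p=10, q=1
  k=1: a=3, p=31, q=3
  k=2: a=1, p=41, q=4
  k=3: a=2, p=113, q=11

113/11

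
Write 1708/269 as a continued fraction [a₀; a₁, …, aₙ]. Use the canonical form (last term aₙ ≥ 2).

1708 = 6×269 + 94
269 = 2×94 + 81
94 = 1×81 + 13
81 = 6×13 + 3
13 = 4×3 + 1
3 = 3×1 + 0  (stop)
So 1708/269 = [6; 2, 1, 6, 4, 3].

[6; 2, 1, 6, 4, 3]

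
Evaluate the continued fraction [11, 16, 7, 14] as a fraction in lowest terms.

17677/1598

Using pₖ = aₖpₖ₋₁ + pₖ₋₂ and qₖ = aₖqₖ₋₁ + qₖ₋₂:
  k=0: a=11, p=11, q=1
  k=1: a=16, p=177, q=16
  k=2: a=7, p=1250, q=113
  k=3: a=14, p=17677, q=1598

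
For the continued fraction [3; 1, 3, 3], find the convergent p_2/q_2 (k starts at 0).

15/4

Using pₖ = aₖpₖ₋₁ + pₖ₋₂, qₖ = aₖqₖ₋₁ + qₖ₋₂ (with p₋₁=1, p₋₂=0, q₋₁=0, q₋₂=1):
  k=0: a=3, p=3, q=1
  k=1: a=1, p=4, q=1
  k=2: a=3, p=15, q=4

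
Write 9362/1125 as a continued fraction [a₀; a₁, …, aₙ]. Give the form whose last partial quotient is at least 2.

9362 = 8×1125 + 362
1125 = 3×362 + 39
362 = 9×39 + 11
39 = 3×11 + 6
11 = 1×6 + 5
6 = 1×5 + 1
5 = 5×1 + 0  (stop)
So 9362/1125 = [8; 3, 9, 3, 1, 1, 5].

[8; 3, 9, 3, 1, 1, 5]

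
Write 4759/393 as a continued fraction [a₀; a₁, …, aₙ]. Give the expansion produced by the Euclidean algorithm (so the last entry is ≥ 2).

[12; 9, 7, 6]

4759 = 12×393 + 43
393 = 9×43 + 6
43 = 7×6 + 1
6 = 6×1 + 0  (stop)
So 4759/393 = [12; 9, 7, 6].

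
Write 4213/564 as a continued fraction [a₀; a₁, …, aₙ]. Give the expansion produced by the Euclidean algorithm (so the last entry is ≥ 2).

[7; 2, 7, 1, 3, 1, 6]

4213 = 7*564 + 265
564 = 2*265 + 34
265 = 7*34 + 27
34 = 1*27 + 7
27 = 3*7 + 6
7 = 1*6 + 1
6 = 6*1 + 0  (stop)
So 4213/564 = [7; 2, 7, 1, 3, 1, 6].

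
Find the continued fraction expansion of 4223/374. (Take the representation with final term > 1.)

4223 = 11·374 + 109
374 = 3·109 + 47
109 = 2·47 + 15
47 = 3·15 + 2
15 = 7·2 + 1
2 = 2·1 + 0  (stop)
So 4223/374 = [11; 3, 2, 3, 7, 2].

[11; 3, 2, 3, 7, 2]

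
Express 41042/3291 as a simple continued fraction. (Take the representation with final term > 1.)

[12; 2, 8, 8, 1, 2, 7]

41042 = 12·3291 + 1550
3291 = 2·1550 + 191
1550 = 8·191 + 22
191 = 8·22 + 15
22 = 1·15 + 7
15 = 2·7 + 1
7 = 7·1 + 0  (stop)
So 41042/3291 = [12; 2, 8, 8, 1, 2, 7].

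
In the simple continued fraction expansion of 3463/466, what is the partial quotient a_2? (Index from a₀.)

3463 = 7·466 + 201   →  a_0 = 7
466 = 2·201 + 64   →  a_1 = 2
201 = 3·64 + 9   →  a_2 = 3

3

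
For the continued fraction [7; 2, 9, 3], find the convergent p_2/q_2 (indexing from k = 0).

142/19

Using pₖ = aₖpₖ₋₁ + pₖ₋₂, qₖ = aₖqₖ₋₁ + qₖ₋₂ (with p₋₁=1, p₋₂=0, q₋₁=0, q₋₂=1):
  k=0: a=7, p=7, q=1
  k=1: a=2, p=15, q=2
  k=2: a=9, p=142, q=19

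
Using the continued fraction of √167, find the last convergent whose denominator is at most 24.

168/13

√167 = [12; 1, 11, 1, 24, …] (period length 4).
Convergents:
  p_0/q_0 = 12/1
  p_1/q_1 = 13/1
  p_2/q_2 = 155/12
  p_3/q_3 = 168/13
  p_4/q_4 = 4187/324
q_3 = 13 ≤ 24 < 324 = q_4, so the answer is 168/13.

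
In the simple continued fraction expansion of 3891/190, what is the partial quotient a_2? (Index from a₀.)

11

3891 = 20·190 + 91   →  a_0 = 20
190 = 2·91 + 8   →  a_1 = 2
91 = 11·8 + 3   →  a_2 = 11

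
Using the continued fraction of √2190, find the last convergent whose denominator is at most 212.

√2190 = [46; 1, 3, 1, 14, 1, 3, 1, 92, …] (period length 8).
Convergents:
  p_0/q_0 = 46/1
  p_1/q_1 = 47/1
  p_2/q_2 = 187/4
  p_3/q_3 = 234/5
  p_4/q_4 = 3463/74
  p_5/q_5 = 3697/79
  p_6/q_6 = 14554/311
q_5 = 79 ≤ 212 < 311 = q_6, so the answer is 3697/79.

3697/79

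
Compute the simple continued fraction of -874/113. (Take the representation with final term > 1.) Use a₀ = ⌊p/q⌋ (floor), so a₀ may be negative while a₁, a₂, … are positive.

[-8; 3, 1, 3, 3, 2]

-874 = -8·113 + 30
113 = 3·30 + 23
30 = 1·23 + 7
23 = 3·7 + 2
7 = 3·2 + 1
2 = 2·1 + 0  (stop)
So -874/113 = [-8; 3, 1, 3, 3, 2].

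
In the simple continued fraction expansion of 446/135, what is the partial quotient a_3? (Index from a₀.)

2

446 = 3·135 + 41   →  a_0 = 3
135 = 3·41 + 12   →  a_1 = 3
41 = 3·12 + 5   →  a_2 = 3
12 = 2·5 + 2   →  a_3 = 2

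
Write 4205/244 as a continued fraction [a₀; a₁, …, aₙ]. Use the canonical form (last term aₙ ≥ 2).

4205 = 17×244 + 57
244 = 4×57 + 16
57 = 3×16 + 9
16 = 1×9 + 7
9 = 1×7 + 2
7 = 3×2 + 1
2 = 2×1 + 0  (stop)
So 4205/244 = [17; 4, 3, 1, 1, 3, 2].

[17; 4, 3, 1, 1, 3, 2]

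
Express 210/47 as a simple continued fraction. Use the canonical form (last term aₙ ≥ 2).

210 = 4·47 + 22
47 = 2·22 + 3
22 = 7·3 + 1
3 = 3·1 + 0  (stop)
So 210/47 = [4; 2, 7, 3].

[4; 2, 7, 3]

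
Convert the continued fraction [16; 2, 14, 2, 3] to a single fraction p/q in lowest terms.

3445/209

Fold from the inside: start with 3/1.
  2 + 1/3 = 7/3
  14 + 3/7 = 101/7
  2 + 7/101 = 209/101
  16 + 101/209 = 3445/209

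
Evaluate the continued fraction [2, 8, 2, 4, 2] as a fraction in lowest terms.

358/169

Using pₖ = aₖpₖ₋₁ + pₖ₋₂ and qₖ = aₖqₖ₋₁ + qₖ₋₂:
  k=0: a=2, p=2, q=1
  k=1: a=8, p=17, q=8
  k=2: a=2, p=36, q=17
  k=3: a=4, p=161, q=76
  k=4: a=2, p=358, q=169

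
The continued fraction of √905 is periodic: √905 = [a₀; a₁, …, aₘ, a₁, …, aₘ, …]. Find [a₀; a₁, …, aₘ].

[30; 12, 60]

a₀ = ⌊√905⌋ = 30.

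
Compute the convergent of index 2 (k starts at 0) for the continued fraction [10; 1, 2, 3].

32/3

Using pₖ = aₖpₖ₋₁ + pₖ₋₂, qₖ = aₖqₖ₋₁ + qₖ₋₂ (with p₋₁=1, p₋₂=0, q₋₁=0, q₋₂=1):
  k=0: a=10, p=10, q=1
  k=1: a=1, p=11, q=1
  k=2: a=2, p=32, q=3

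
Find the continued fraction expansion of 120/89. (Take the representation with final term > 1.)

[1; 2, 1, 6, 1, 3]

120 = 1·89 + 31
89 = 2·31 + 27
31 = 1·27 + 4
27 = 6·4 + 3
4 = 1·3 + 1
3 = 3·1 + 0  (stop)
So 120/89 = [1; 2, 1, 6, 1, 3].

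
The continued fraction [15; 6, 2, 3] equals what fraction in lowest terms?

Using pₖ = aₖpₖ₋₁ + pₖ₋₂ and qₖ = aₖqₖ₋₁ + qₖ₋₂:
  k=0: a=15, p=15, q=1
  k=1: a=6, p=91, q=6
  k=2: a=2, p=197, q=13
  k=3: a=3, p=682, q=45

682/45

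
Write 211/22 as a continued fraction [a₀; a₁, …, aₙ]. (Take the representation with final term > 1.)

211 = 9×22 + 13
22 = 1×13 + 9
13 = 1×9 + 4
9 = 2×4 + 1
4 = 4×1 + 0  (stop)
So 211/22 = [9; 1, 1, 2, 4].

[9; 1, 1, 2, 4]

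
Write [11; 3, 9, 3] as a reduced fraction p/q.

Fold from the inside: start with 3/1.
  9 + 1/3 = 28/3
  3 + 3/28 = 87/28
  11 + 28/87 = 985/87

985/87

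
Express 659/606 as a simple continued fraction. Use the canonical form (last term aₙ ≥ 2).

[1; 11, 2, 3, 3, 2]

659 = 1·606 + 53
606 = 11·53 + 23
53 = 2·23 + 7
23 = 3·7 + 2
7 = 3·2 + 1
2 = 2·1 + 0  (stop)
So 659/606 = [1; 11, 2, 3, 3, 2].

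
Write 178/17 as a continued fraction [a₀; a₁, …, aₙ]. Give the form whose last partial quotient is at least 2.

178 = 10×17 + 8
17 = 2×8 + 1
8 = 8×1 + 0  (stop)
So 178/17 = [10; 2, 8].

[10; 2, 8]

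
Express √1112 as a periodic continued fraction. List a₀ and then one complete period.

[33; 2, 1, 7, 1, 2, 66]

a₀ = ⌊√1112⌋ = 33.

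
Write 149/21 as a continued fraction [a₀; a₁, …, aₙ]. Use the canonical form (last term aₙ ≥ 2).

[7; 10, 2]

149 = 7·21 + 2
21 = 10·2 + 1
2 = 2·1 + 0  (stop)
So 149/21 = [7; 10, 2].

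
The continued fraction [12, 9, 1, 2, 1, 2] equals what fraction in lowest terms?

Fold from the inside: start with 2/1.
  1 + 1/2 = 3/2
  2 + 2/3 = 8/3
  1 + 3/8 = 11/8
  9 + 8/11 = 107/11
  12 + 11/107 = 1295/107

1295/107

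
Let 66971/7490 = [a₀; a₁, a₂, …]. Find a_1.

1

66971 = 8·7490 + 7051   →  a_0 = 8
7490 = 1·7051 + 439   →  a_1 = 1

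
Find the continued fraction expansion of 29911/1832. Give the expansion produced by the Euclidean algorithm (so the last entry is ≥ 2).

29911 = 16·1832 + 599
1832 = 3·599 + 35
599 = 17·35 + 4
35 = 8·4 + 3
4 = 1·3 + 1
3 = 3·1 + 0  (stop)
So 29911/1832 = [16; 3, 17, 8, 1, 3].

[16; 3, 17, 8, 1, 3]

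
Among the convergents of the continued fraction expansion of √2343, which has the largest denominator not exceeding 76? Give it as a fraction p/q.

2033/42

√2343 = [48; 2, 2, 8, 2, 2, 96, …] (period length 6).
Convergents:
  p_0/q_0 = 48/1
  p_1/q_1 = 97/2
  p_2/q_2 = 242/5
  p_3/q_3 = 2033/42
  p_4/q_4 = 4308/89
q_3 = 42 ≤ 76 < 89 = q_4, so the answer is 2033/42.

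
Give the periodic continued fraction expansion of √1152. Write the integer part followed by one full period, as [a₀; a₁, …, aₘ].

a₀ = ⌊√1152⌋ = 33.
With m₀=0, d₀=1 and mₖ₊₁ = dₖaₖ − mₖ, dₖ₊₁ = (n − mₖ₊₁²)/dₖ, aₖ₊₁ = ⌊(a₀+mₖ₊₁)/dₖ₊₁⌋:
  k=1: m=33, d=63, a=1
  k=2: m=30, d=4, a=15
  k=3: m=30, d=63, a=1
  k=4: m=33, d=1, a=66
d=1 and a=2a₀=66 at k=4, so the next step gives (m, d) = (33, 63) again — its k=1 value — and the period has length 4.

[33; 1, 15, 1, 66]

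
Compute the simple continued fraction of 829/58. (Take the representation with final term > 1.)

829 = 14*58 + 17
58 = 3*17 + 7
17 = 2*7 + 3
7 = 2*3 + 1
3 = 3*1 + 0  (stop)
So 829/58 = [14; 3, 2, 2, 3].

[14; 3, 2, 2, 3]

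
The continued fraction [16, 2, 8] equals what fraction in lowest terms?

280/17

Fold from the inside: start with 8/1.
  2 + 1/8 = 17/8
  16 + 8/17 = 280/17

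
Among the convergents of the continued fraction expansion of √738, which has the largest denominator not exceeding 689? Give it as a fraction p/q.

8829/325

√738 = [27; 6, 54, …] (period length 2).
Convergents:
  p_0/q_0 = 27/1
  p_1/q_1 = 163/6
  p_2/q_2 = 8829/325
  p_3/q_3 = 53137/1956
q_2 = 325 ≤ 689 < 1956 = q_3, so the answer is 8829/325.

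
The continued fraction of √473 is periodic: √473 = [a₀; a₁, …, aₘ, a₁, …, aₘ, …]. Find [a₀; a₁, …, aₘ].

[21; 1, 2, 1, 42]

a₀ = ⌊√473⌋ = 21.
With m₀=0, d₀=1 and mₖ₊₁ = dₖaₖ − mₖ, dₖ₊₁ = (n − mₖ₊₁²)/dₖ, aₖ₊₁ = ⌊(a₀+mₖ₊₁)/dₖ₊₁⌋:
  k=1: m=21, d=32, a=1
  k=2: m=11, d=11, a=2
  k=3: m=11, d=32, a=1
  k=4: m=21, d=1, a=42
d=1 and a=2a₀=42 at k=4, so the next step gives (m, d) = (21, 32) again — its k=1 value — and the period has length 4.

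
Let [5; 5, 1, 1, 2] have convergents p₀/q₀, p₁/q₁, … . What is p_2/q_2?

31/6

Using pₖ = aₖpₖ₋₁ + pₖ₋₂, qₖ = aₖqₖ₋₁ + qₖ₋₂ (with p₋₁=1, p₋₂=0, q₋₁=0, q₋₂=1):
  k=0: a=5, p=5, q=1
  k=1: a=5, p=26, q=5
  k=2: a=1, p=31, q=6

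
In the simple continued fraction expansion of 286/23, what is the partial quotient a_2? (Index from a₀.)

286 = 12·23 + 10   →  a_0 = 12
23 = 2·10 + 3   →  a_1 = 2
10 = 3·3 + 1   →  a_2 = 3

3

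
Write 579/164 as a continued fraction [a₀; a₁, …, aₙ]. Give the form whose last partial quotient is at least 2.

[3; 1, 1, 7, 1, 2, 3]

579 = 3*164 + 87
164 = 1*87 + 77
87 = 1*77 + 10
77 = 7*10 + 7
10 = 1*7 + 3
7 = 2*3 + 1
3 = 3*1 + 0  (stop)
So 579/164 = [3; 1, 1, 7, 1, 2, 3].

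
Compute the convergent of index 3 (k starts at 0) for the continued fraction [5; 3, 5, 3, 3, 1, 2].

271/51

Using pₖ = aₖpₖ₋₁ + pₖ₋₂, qₖ = aₖqₖ₋₁ + qₖ₋₂ (with p₋₁=1, p₋₂=0, q₋₁=0, q₋₂=1):
  k=0: a=5, p=5, q=1
  k=1: a=3, p=16, q=3
  k=2: a=5, p=85, q=16
  k=3: a=3, p=271, q=51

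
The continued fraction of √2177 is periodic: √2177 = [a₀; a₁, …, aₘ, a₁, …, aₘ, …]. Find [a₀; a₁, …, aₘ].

a₀ = ⌊√2177⌋ = 46.

[46; 1, 1, 1, 12, 1, 1, 1, 92]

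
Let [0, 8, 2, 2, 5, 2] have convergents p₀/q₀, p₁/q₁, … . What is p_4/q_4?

Using pₖ = aₖpₖ₋₁ + pₖ₋₂, qₖ = aₖqₖ₋₁ + qₖ₋₂ (with p₋₁=1, p₋₂=0, q₋₁=0, q₋₂=1):
  k=0: a=0, p=0, q=1
  k=1: a=8, p=1, q=8
  k=2: a=2, p=2, q=17
  k=3: a=2, p=5, q=42
  k=4: a=5, p=27, q=227

27/227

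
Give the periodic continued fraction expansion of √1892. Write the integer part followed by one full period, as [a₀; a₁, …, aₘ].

a₀ = ⌊√1892⌋ = 43.
With m₀=0, d₀=1 and mₖ₊₁ = dₖaₖ − mₖ, dₖ₊₁ = (n − mₖ₊₁²)/dₖ, aₖ₊₁ = ⌊(a₀+mₖ₊₁)/dₖ₊₁⌋:
  k=1: m=43, d=43, a=2
  k=2: m=43, d=1, a=86
d=1 and a=2a₀=86 at k=2, so the next step gives (m, d) = (43, 43) again — its k=1 value — and the period has length 2.

[43; 2, 86]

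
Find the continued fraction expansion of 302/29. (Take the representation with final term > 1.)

302 = 10×29 + 12
29 = 2×12 + 5
12 = 2×5 + 2
5 = 2×2 + 1
2 = 2×1 + 0  (stop)
So 302/29 = [10; 2, 2, 2, 2].

[10; 2, 2, 2, 2]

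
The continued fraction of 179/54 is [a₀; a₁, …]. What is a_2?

179 = 3·54 + 17   →  a_0 = 3
54 = 3·17 + 3   →  a_1 = 3
17 = 5·3 + 2   →  a_2 = 5

5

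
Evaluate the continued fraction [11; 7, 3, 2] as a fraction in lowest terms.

Fold from the inside: start with 2/1.
  3 + 1/2 = 7/2
  7 + 2/7 = 51/7
  11 + 7/51 = 568/51

568/51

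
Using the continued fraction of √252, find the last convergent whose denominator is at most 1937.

28209/1777

√252 = [15; 1, 6, 1, 30, …] (period length 4).
Convergents:
  p_0/q_0 = 15/1
  p_1/q_1 = 16/1
  p_2/q_2 = 111/7
  p_3/q_3 = 127/8
  p_4/q_4 = 3921/247
  p_5/q_5 = 4048/255
  p_6/q_6 = 28209/1777
  p_7/q_7 = 32257/2032
q_6 = 1777 ≤ 1937 < 2032 = q_7, so the answer is 28209/1777.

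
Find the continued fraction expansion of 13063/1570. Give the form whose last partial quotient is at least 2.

[8; 3, 8, 4, 15]

13063 = 8×1570 + 503
1570 = 3×503 + 61
503 = 8×61 + 15
61 = 4×15 + 1
15 = 15×1 + 0  (stop)
So 13063/1570 = [8; 3, 8, 4, 15].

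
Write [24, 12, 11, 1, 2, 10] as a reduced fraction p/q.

105362/4375

Using pₖ = aₖpₖ₋₁ + pₖ₋₂ and qₖ = aₖqₖ₋₁ + qₖ₋₂:
  k=0: a=24, p=24, q=1
  k=1: a=12, p=289, q=12
  k=2: a=11, p=3203, q=133
  k=3: a=1, p=3492, q=145
  k=4: a=2, p=10187, q=423
  k=5: a=10, p=105362, q=4375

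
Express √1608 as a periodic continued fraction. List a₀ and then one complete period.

[40; 10, 80]

a₀ = ⌊√1608⌋ = 40.
With m₀=0, d₀=1 and mₖ₊₁ = dₖaₖ − mₖ, dₖ₊₁ = (n − mₖ₊₁²)/dₖ, aₖ₊₁ = ⌊(a₀+mₖ₊₁)/dₖ₊₁⌋:
  k=1: m=40, d=8, a=10
  k=2: m=40, d=1, a=80
d=1 and a=2a₀=80 at k=2, so the next step gives (m, d) = (40, 8) again — its k=1 value — and the period has length 2.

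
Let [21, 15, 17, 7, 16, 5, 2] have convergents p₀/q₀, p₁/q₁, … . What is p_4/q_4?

Using pₖ = aₖpₖ₋₁ + pₖ₋₂, qₖ = aₖqₖ₋₁ + qₖ₋₂ (with p₋₁=1, p₋₂=0, q₋₁=0, q₋₂=1):
  k=0: a=21, p=21, q=1
  k=1: a=15, p=316, q=15
  k=2: a=17, p=5393, q=256
  k=3: a=7, p=38067, q=1807
  k=4: a=16, p=614465, q=29168

614465/29168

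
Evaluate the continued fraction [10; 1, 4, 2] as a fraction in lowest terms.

Using pₖ = aₖpₖ₋₁ + pₖ₋₂ and qₖ = aₖqₖ₋₁ + qₖ₋₂:
  k=0: a=10, p=10, q=1
  k=1: a=1, p=11, q=1
  k=2: a=4, p=54, q=5
  k=3: a=2, p=119, q=11

119/11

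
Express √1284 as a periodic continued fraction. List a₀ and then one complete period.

[35; 1, 4, 1, 70]

a₀ = ⌊√1284⌋ = 35.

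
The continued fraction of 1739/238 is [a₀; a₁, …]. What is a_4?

5

1739 = 7·238 + 73   →  a_0 = 7
238 = 3·73 + 19   →  a_1 = 3
73 = 3·19 + 16   →  a_2 = 3
19 = 1·16 + 3   →  a_3 = 1
16 = 5·3 + 1   →  a_4 = 5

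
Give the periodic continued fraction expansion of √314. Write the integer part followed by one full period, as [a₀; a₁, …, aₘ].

[17; 1, 2, 1, 1, 2, 1, 34]

a₀ = ⌊√314⌋ = 17.
With m₀=0, d₀=1 and mₖ₊₁ = dₖaₖ − mₖ, dₖ₊₁ = (n − mₖ₊₁²)/dₖ, aₖ₊₁ = ⌊(a₀+mₖ₊₁)/dₖ₊₁⌋:
  k=1: m=17, d=25, a=1
  k=2: m=8, d=10, a=2
  k=3: m=12, d=17, a=1
  k=4: m=5, d=17, a=1
  k=5: m=12, d=10, a=2
  k=6: m=8, d=25, a=1
  k=7: m=17, d=1, a=34
d=1 and a=2a₀=34 at k=7, so the next step gives (m, d) = (17, 25) again — its k=1 value — and the period has length 7.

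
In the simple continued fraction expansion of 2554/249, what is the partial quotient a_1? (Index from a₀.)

2554 = 10·249 + 64   →  a_0 = 10
249 = 3·64 + 57   →  a_1 = 3

3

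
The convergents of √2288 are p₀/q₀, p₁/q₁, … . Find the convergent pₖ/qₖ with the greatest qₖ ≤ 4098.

√2288 = [47; 1, 4, 1, 94, …] (period length 4).
Convergents:
  p_0/q_0 = 47/1
  p_1/q_1 = 48/1
  p_2/q_2 = 239/5
  p_3/q_3 = 287/6
  p_4/q_4 = 27217/569
  p_5/q_5 = 27504/575
  p_6/q_6 = 137233/2869
  p_7/q_7 = 164737/3444
  p_8/q_8 = 15622511/326605
q_7 = 3444 ≤ 4098 < 326605 = q_8, so the answer is 164737/3444.

164737/3444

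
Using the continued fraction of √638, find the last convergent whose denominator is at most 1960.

√638 = [25; 3, 1, 6, 2, 6, 1, 3, 50, …] (period length 8).
Convergents:
  p_0/q_0 = 25/1
  p_1/q_1 = 76/3
  p_2/q_2 = 101/4
  p_3/q_3 = 682/27
  p_4/q_4 = 1465/58
  p_5/q_5 = 9472/375
  p_6/q_6 = 10937/433
  p_7/q_7 = 42283/1674
  p_8/q_8 = 2125087/84133
q_7 = 1674 ≤ 1960 < 84133 = q_8, so the answer is 42283/1674.

42283/1674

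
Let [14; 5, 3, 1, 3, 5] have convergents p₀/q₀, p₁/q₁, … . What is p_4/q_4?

1121/79

Using pₖ = aₖpₖ₋₁ + pₖ₋₂, qₖ = aₖqₖ₋₁ + qₖ₋₂ (with p₋₁=1, p₋₂=0, q₋₁=0, q₋₂=1):
  k=0: a=14, p=14, q=1
  k=1: a=5, p=71, q=5
  k=2: a=3, p=227, q=16
  k=3: a=1, p=298, q=21
  k=4: a=3, p=1121, q=79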